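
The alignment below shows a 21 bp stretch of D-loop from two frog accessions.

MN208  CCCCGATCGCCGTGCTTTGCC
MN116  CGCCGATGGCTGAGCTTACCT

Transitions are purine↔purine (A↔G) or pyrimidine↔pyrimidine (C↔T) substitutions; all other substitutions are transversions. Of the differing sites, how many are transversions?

5

Differing sites — 2:C/G (Tv); 8:C/G (Tv); 11:C/T (Ti); 13:T/A (Tv); 18:T/A (Tv); 19:G/C (Tv); 21:C/T (Ti).
Of the 7 differences, 2 transitions and 5 transversions, so the answer is 5.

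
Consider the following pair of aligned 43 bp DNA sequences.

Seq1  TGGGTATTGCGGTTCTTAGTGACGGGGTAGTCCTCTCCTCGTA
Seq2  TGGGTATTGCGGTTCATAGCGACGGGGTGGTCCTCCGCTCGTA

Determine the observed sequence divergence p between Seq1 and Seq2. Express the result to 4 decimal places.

Differing sites — 16:T/A; 20:T/C; 29:A/G; 36:T/C; 37:C/G.
There are 5 differences over 43 sites, so p = 5/43 = 0.1163.

0.1163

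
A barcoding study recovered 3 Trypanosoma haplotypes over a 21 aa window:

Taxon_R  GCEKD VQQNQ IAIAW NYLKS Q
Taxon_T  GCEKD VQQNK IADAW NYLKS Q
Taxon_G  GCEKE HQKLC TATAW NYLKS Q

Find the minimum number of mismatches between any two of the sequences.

Pairwise Hamming distances:
  Taxon_R vs Taxon_T: 2
  Taxon_R vs Taxon_G: 7
  Taxon_T vs Taxon_G: 7
The smallest is 2, between Taxon_R and Taxon_T.

2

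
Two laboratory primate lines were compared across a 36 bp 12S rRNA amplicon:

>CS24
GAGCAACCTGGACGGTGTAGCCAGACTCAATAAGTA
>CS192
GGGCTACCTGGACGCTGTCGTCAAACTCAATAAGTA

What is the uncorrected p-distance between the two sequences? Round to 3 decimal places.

0.167

Differing sites — 2:A/G; 5:A/T; 15:G/C; 19:A/C; 21:C/T; 24:G/A.
There are 6 differences over 36 sites, so p = 6/36 = 0.167.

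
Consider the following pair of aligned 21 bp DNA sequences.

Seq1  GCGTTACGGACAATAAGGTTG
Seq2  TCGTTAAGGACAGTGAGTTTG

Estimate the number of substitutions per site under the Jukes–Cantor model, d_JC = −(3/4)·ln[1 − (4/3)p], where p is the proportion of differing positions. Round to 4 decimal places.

The sequences differ at positions 1 (G/T), 7 (C/A), 13 (A/G), 15 (A/G), 18 (G/T).
p = 5/21 = 0.238095.
d = −0.75 · ln(1 − (4/3)·0.238095) = −0.75 · ln(0.682540) = −0.75 · (-0.381934) = 0.2865.

0.2865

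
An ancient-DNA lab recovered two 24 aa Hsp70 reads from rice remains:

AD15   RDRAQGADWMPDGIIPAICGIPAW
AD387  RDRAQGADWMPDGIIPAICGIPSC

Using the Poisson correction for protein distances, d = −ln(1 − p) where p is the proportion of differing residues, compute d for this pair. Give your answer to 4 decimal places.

Differing sites — 23:A/S; 24:W/C.
p = 2/24 = 0.083333.
d = −ln(1 − 0.083333) = −ln(0.916667) = 0.0870.

0.0870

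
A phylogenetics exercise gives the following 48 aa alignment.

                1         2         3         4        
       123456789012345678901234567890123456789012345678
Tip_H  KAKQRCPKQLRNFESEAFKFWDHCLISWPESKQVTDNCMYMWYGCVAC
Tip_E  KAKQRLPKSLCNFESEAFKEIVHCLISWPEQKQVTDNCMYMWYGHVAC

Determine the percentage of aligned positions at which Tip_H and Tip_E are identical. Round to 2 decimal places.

Differing sites — 6:C/L; 9:Q/S; 11:R/C; 20:F/E; 21:W/I; 22:D/V; 31:S/Q; 45:C/H.
40 of the 48 sites match, so the percent identity is 40/48 × 100 = 83.33%.

83.33%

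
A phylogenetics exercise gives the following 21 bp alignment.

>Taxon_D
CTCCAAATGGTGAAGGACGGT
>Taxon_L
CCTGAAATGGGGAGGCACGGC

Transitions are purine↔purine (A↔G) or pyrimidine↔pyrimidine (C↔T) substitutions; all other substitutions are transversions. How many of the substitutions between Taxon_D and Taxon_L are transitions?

Mismatches occur at site 2 (T↔C, transition), site 3 (C↔T, transition), site 4 (C↔G, transversion), site 11 (T↔G, transversion), site 14 (A↔G, transition), site 16 (G↔C, transversion), site 21 (T↔C, transition).
Of the 7 differences, 4 transitions and 3 transversions, so the answer is 4.

4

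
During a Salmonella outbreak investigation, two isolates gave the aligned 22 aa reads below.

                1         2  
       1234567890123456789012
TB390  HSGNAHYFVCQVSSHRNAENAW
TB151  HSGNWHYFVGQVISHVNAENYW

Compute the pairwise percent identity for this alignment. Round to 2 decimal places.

77.27%

Mismatches occur at site 5 (A↔W), site 10 (C↔G), site 13 (S↔I), site 16 (R↔V), site 21 (A↔Y).
17 of the 22 sites match, so the percent identity is 17/22 × 100 = 77.27%.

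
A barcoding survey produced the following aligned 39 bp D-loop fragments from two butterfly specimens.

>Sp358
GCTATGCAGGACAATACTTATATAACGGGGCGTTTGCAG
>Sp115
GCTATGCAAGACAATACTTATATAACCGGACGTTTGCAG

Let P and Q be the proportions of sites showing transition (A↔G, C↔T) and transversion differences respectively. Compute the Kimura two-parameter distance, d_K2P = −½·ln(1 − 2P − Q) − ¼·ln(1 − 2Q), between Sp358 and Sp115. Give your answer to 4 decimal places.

Mismatches occur at site 9 (G/A, transition), site 27 (G/C, transversion), site 30 (G/A, transition).
Of the 3 differences, 2 transitions and 1 transversion over 39 sites: P = 2/39 = 0.051282, Q = 1/39 = 0.025641.
d = −0.5·ln(0.871795) − 0.25·ln(0.948718) = −0.5·(-0.137201) − 0.25·(-0.052644) = 0.0818.

0.0818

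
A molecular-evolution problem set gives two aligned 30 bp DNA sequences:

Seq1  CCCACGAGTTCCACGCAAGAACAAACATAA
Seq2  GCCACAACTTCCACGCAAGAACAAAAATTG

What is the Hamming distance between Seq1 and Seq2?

Differing sites — 1:C/G; 6:G/A; 8:G/C; 26:C/A; 29:A/T; 30:A/G.
That gives 6 mismatches out of 30 aligned sites, so the Hamming distance is 6.

6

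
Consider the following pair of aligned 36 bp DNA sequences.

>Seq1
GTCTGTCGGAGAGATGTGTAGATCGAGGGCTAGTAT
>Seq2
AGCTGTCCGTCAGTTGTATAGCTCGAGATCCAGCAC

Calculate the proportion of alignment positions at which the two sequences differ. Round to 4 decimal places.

0.3611

The sequences differ at positions 1 (G/A), 2 (T/G), 8 (G/C), 10 (A/T), 11 (G/C), 14 (A/T), 18 (G/A), 22 (A/C), 28 (G/A), 29 (G/T), 31 (T/C), 34 (T/C), 36 (T/C).
There are 13 differences over 36 sites, so p = 13/36 = 0.3611.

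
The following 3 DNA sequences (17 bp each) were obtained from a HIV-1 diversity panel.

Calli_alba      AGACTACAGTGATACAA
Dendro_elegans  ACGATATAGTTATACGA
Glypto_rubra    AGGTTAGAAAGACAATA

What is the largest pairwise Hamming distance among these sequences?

Pairwise Hamming distances:
  Calli_alba vs Dendro_elegans: 6
  Calli_alba vs Glypto_rubra: 8
  Dendro_elegans vs Glypto_rubra: 9
The largest is 9, between Dendro_elegans and Glypto_rubra.

9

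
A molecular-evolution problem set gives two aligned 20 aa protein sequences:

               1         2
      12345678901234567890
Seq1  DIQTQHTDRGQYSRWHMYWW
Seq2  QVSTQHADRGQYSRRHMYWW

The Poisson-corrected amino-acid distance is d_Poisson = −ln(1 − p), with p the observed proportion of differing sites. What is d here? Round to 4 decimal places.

Differing sites — 1:D/Q; 2:I/V; 3:Q/S; 7:T/A; 15:W/R.
p = 5/20 = 0.250000.
d = −ln(1 − 0.250000) = −ln(0.750000) = 0.2877.

0.2877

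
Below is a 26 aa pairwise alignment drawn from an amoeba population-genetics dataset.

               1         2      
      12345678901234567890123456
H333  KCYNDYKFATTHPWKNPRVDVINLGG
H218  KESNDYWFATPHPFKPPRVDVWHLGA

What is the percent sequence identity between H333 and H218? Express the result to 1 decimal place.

Mismatches occur at site 2 (C/E), site 3 (Y/S), site 7 (K/W), site 11 (T/P), site 14 (W/F), site 16 (N/P), site 22 (I/W), site 23 (N/H), site 26 (G/A).
17 of the 26 sites match, so the percent identity is 17/26 × 100 = 65.4%.

65.4%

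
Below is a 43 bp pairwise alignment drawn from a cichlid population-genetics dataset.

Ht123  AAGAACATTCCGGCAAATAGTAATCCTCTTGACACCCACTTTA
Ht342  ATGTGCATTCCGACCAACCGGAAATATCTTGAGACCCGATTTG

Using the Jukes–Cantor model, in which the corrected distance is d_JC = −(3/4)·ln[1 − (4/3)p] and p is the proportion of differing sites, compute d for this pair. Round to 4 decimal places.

Mismatches occur at site 2 (A↔T), site 4 (A↔T), site 5 (A↔G), site 13 (G↔A), site 15 (A↔C), site 18 (T↔C), site 19 (A↔C), site 21 (T↔G), site 24 (T↔A), site 25 (C↔T), site 26 (C↔A), site 33 (C↔G), site 38 (A↔G), site 39 (C↔A), site 43 (A↔G).
p = 15/43 = 0.348837.
d = −0.75 · ln(1 − (4/3)·0.348837) = −0.75 · ln(0.534884) = −0.75 · (-0.625705) = 0.4693.

0.4693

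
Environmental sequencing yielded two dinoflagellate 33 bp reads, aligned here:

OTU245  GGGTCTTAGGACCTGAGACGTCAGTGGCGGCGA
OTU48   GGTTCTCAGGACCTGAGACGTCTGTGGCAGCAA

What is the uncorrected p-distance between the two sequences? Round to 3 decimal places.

Mismatches occur at site 3 (G/T), site 7 (T/C), site 23 (A/T), site 29 (G/A), site 32 (G/A).
There are 5 differences over 33 sites, so p = 5/33 = 0.152.

0.152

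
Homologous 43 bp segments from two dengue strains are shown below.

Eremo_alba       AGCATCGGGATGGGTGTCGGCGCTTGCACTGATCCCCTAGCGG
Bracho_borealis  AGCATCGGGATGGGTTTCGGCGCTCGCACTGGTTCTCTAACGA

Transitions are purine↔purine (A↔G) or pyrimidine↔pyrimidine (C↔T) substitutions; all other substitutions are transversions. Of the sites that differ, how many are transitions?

Differing sites — 16:G/T (Tv); 25:T/C (Ti); 32:A/G (Ti); 34:C/T (Ti); 36:C/T (Ti); 40:G/A (Ti); 43:G/A (Ti).
Of the 7 differences, 6 transitions and 1 transversion, so the answer is 6.

6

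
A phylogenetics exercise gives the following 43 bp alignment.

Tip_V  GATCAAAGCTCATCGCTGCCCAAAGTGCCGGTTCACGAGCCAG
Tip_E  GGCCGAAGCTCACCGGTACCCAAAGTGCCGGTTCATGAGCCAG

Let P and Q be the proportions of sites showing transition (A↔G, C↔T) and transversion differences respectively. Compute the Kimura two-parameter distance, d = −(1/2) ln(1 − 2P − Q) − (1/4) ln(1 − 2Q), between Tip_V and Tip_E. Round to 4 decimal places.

The sequences differ at positions 2 (A/G, transition), 3 (T/C, transition), 5 (A/G, transition), 13 (T/C, transition), 16 (C/G, transversion), 18 (G/A, transition), 36 (C/T, transition).
Of the 7 differences, 6 transitions and 1 transversion over 43 sites: P = 6/43 = 0.139535, Q = 1/43 = 0.023256.
d = −0.5·ln(0.697674) − 0.25·ln(0.953488) = −0.5·(-0.360003) − 0.25·(-0.047628) = 0.1919.

0.1919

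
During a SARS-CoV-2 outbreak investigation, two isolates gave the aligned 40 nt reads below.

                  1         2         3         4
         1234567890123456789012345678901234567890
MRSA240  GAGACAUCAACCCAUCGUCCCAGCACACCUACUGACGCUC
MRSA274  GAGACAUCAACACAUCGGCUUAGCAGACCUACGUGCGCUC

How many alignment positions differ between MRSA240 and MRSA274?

8

The sequences differ at positions 12 (C/A), 18 (U/G), 20 (C/U), 21 (C/U), 26 (C/G), 33 (U/G), 34 (G/U), 35 (A/G).
That gives 8 mismatches out of 40 aligned sites, so the Hamming distance is 8.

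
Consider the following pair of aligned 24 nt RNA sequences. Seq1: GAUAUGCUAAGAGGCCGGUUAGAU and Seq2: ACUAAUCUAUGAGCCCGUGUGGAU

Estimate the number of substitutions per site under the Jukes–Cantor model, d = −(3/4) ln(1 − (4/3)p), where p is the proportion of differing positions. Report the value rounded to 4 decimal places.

The sequences differ at positions 1 (G/A), 2 (A/C), 5 (U/A), 6 (G/U), 10 (A/U), 14 (G/C), 18 (G/U), 19 (U/G), 21 (A/G).
p = 9/24 = 0.375000.
d = −0.75 · ln(1 − (4/3)·0.375000) = −0.75 · ln(0.500000) = −0.75 · (-0.693147) = 0.5199.

0.5199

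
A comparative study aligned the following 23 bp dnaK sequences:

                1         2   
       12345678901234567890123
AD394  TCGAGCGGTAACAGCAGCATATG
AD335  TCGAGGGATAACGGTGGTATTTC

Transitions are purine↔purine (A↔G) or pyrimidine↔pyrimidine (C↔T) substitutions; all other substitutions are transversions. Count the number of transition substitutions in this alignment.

5

Differing sites — 6:C/G (Tv); 8:G/A (Ti); 13:A/G (Ti); 15:C/T (Ti); 16:A/G (Ti); 18:C/T (Ti); 21:A/T (Tv); 23:G/C (Tv).
Of the 8 differences, 5 transitions and 3 transversions, so the answer is 5.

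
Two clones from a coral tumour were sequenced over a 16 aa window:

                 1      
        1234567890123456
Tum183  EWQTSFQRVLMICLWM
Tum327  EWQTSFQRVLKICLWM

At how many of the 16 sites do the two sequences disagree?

Differing sites — 11:M/K.
That gives 1 mismatch out of 16 aligned sites, so the Hamming distance is 1.

1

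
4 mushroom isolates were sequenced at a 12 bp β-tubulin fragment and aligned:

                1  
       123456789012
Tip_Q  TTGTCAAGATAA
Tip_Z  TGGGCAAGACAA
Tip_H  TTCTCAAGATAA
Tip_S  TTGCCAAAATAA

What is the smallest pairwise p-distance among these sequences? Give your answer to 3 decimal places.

0.083

Pairwise Hamming distances:
  Tip_Q vs Tip_Z: 3
  Tip_Q vs Tip_H: 1
  Tip_Q vs Tip_S: 2
  Tip_Z vs Tip_H: 4
  Tip_Z vs Tip_S: 4
  Tip_H vs Tip_S: 3
The smallest is 1 mismatch, between Tip_Q and Tip_H; p = 1/12 = 0.083.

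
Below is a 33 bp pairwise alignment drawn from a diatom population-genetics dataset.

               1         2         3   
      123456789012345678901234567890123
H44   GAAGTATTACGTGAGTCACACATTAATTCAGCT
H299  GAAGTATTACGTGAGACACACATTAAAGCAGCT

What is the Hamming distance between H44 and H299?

Mismatches occur at site 16 (T/A), site 27 (T/A), site 28 (T/G).
That gives 3 mismatches out of 33 aligned sites, so the Hamming distance is 3.

3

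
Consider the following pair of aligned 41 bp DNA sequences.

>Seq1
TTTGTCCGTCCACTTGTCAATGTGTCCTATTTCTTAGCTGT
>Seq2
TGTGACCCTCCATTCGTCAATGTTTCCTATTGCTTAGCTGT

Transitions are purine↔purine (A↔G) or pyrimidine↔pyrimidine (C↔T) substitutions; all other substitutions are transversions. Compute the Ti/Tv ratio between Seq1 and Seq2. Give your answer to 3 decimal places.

0.400

Differing sites — 2:T/G (Tv); 5:T/A (Tv); 8:G/C (Tv); 13:C/T (Ti); 15:T/C (Ti); 24:G/T (Tv); 32:T/G (Tv).
Of the 7 differences, 2 transitions and 5 transversions, so Ti/Tv = 2/5 = 0.400.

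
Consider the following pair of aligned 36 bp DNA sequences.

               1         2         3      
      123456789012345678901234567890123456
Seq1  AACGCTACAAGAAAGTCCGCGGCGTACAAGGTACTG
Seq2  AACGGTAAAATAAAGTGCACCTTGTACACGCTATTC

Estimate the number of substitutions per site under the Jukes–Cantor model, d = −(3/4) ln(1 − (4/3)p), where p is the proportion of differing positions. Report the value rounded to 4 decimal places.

0.4408

The sequences differ at positions 5 (C/G), 8 (C/A), 11 (G/T), 17 (C/G), 19 (G/A), 21 (G/C), 22 (G/T), 23 (C/T), 29 (A/C), 31 (G/C), 34 (C/T), 36 (G/C).
p = 12/36 = 0.333333.
d = −0.75 · ln(1 − (4/3)·0.333333) = −0.75 · ln(0.555556) = −0.75 · (-0.587786) = 0.4408.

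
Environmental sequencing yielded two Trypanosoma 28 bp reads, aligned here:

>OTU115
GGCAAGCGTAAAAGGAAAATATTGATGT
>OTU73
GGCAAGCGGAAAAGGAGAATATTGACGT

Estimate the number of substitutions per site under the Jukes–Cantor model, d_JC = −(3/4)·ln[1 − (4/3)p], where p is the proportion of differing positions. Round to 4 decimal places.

0.1156

Differing sites — 9:T/G; 17:A/G; 26:T/C.
p = 3/28 = 0.107143.
d = −0.75 · ln(1 − (4/3)·0.107143) = −0.75 · ln(0.857143) = −0.75 · (-0.154151) = 0.1156.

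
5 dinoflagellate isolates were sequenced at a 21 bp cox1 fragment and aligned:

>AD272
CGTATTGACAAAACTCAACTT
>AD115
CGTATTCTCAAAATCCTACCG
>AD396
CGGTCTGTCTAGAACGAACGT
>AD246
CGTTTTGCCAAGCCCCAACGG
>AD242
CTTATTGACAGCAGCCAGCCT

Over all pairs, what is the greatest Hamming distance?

Pairwise Hamming distances:
  AD272 vs AD115: 7
  AD272 vs AD396: 10
  AD272 vs AD246: 7
  AD272 vs AD242: 7
  AD115 vs AD396: 11
  AD115 vs AD246: 8
  AD115 vs AD242: 9
  AD396 vs AD246: 8
  AD396 vs AD242: 12
  AD246 vs AD242: 10
The largest is 12, between AD396 and AD242.

12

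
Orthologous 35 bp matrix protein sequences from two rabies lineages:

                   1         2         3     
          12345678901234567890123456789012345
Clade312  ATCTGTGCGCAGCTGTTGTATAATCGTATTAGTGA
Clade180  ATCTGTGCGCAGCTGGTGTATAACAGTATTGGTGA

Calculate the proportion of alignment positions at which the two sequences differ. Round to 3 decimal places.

Mismatches occur at site 16 (T/G), site 24 (T/C), site 25 (C/A), site 31 (A/G).
There are 4 differences over 35 sites, so p = 4/35 = 0.114.

0.114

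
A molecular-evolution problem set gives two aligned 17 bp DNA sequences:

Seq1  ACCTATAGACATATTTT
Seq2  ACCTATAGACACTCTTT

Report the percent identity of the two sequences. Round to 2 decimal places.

Differing sites — 12:T/C; 13:A/T; 14:T/C.
14 of the 17 sites match, so the percent identity is 14/17 × 100 = 82.35%.

82.35%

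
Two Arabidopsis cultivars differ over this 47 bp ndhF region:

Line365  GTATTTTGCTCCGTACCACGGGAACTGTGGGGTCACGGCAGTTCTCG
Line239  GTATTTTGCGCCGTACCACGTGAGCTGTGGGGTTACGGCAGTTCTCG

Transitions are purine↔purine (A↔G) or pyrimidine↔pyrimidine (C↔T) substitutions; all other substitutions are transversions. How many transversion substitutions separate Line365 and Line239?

2

Differing sites — 10:T/G (Tv); 21:G/T (Tv); 24:A/G (Ti); 34:C/T (Ti).
Of the 4 differences, 2 transitions and 2 transversions, so the answer is 2.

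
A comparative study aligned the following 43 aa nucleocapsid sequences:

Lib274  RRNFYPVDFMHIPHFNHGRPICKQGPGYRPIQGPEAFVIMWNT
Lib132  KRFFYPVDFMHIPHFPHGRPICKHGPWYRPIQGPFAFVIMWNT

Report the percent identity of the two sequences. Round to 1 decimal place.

Mismatches occur at site 1 (R↔K), site 3 (N↔F), site 16 (N↔P), site 24 (Q↔H), site 27 (G↔W), site 35 (E↔F).
37 of the 43 sites match, so the percent identity is 37/43 × 100 = 86.0%.

86.0%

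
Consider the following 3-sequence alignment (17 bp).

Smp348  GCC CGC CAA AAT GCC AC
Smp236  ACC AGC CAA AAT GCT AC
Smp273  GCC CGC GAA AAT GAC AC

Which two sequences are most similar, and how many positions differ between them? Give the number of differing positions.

Pairwise Hamming distances:
  Smp348 vs Smp236: 3
  Smp348 vs Smp273: 2
  Smp236 vs Smp273: 5
The smallest is 2, between Smp348 and Smp273.

2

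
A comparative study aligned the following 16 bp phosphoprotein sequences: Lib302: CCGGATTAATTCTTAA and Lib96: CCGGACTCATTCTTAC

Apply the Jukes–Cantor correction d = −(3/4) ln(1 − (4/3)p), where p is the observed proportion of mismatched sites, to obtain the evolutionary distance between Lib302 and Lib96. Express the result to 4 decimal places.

0.2158

Differing sites — 6:T/C; 8:A/C; 16:A/C.
p = 3/16 = 0.187500.
d = −0.75 · ln(1 − (4/3)·0.187500) = −0.75 · ln(0.750000) = −0.75 · (-0.287682) = 0.2158.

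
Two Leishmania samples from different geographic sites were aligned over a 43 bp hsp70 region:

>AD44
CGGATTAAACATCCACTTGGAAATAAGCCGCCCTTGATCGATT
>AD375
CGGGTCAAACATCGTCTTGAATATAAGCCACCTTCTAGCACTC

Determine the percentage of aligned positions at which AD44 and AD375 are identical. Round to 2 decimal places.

67.44%

The sequences differ at positions 4 (A/G), 6 (T/C), 14 (C/G), 15 (A/T), 20 (G/A), 22 (A/T), 30 (G/A), 33 (C/T), 35 (T/C), 36 (G/T), 38 (T/G), 40 (G/A), 41 (A/C), 43 (T/C).
29 of the 43 sites match, so the percent identity is 29/43 × 100 = 67.44%.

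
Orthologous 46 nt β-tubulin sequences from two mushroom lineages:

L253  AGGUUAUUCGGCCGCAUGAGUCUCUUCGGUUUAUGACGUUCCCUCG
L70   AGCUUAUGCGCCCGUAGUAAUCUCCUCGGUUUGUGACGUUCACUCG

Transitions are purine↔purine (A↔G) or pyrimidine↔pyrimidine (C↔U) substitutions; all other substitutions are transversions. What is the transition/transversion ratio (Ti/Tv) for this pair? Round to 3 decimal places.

Mismatches occur at site 3 (G↔C, transversion), site 8 (U↔G, transversion), site 11 (G↔C, transversion), site 15 (C↔U, transition), site 17 (U↔G, transversion), site 18 (G↔U, transversion), site 20 (G↔A, transition), site 25 (U↔C, transition), site 33 (A↔G, transition), site 42 (C↔A, transversion).
Of the 10 differences, 4 transitions and 6 transversions, so Ti/Tv = 4/6 = 0.667.

0.667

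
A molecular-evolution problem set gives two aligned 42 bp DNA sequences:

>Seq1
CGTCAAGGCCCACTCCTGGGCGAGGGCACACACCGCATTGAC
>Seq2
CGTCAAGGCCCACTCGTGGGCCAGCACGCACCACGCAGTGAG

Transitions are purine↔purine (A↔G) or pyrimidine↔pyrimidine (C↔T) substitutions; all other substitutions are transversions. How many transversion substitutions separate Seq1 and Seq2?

7

The sequences differ at positions 16 (C/G, transversion), 22 (G/C, transversion), 25 (G/C, transversion), 26 (G/A, transition), 28 (A/G, transition), 32 (A/C, transversion), 33 (C/A, transversion), 38 (T/G, transversion), 42 (C/G, transversion).
Of the 9 differences, 2 transitions and 7 transversions, so the answer is 7.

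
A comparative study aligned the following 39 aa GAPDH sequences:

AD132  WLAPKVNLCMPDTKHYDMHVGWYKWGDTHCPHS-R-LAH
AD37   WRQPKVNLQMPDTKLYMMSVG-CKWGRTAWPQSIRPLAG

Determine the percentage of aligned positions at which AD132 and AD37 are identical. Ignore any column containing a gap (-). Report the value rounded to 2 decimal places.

66.67%

Excluding the 3 gap columns leaves 36 comparable sites.
Differing sites — 2:L/R; 3:A/Q; 9:C/Q; 15:H/L; 17:D/M; 19:H/S; 23:Y/C; 27:D/R; 29:H/A; 30:C/W; 32:H/Q; 39:H/G.
24 of the 36 comparable sites match, so the percent identity is 24/36 × 100 = 66.67%.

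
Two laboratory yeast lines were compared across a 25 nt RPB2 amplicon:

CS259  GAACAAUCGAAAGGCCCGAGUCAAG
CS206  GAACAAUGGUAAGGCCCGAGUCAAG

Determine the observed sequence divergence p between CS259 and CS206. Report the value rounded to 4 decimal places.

Differing sites — 8:C/G; 10:A/U.
There are 2 differences over 25 sites, so p = 2/25 = 0.0800.

0.0800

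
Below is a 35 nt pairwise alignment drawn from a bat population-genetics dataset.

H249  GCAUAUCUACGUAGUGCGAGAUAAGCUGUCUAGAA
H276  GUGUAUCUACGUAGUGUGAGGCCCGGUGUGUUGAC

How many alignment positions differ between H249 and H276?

11

Mismatches occur at site 2 (C↔U), site 3 (A↔G), site 17 (C↔U), site 21 (A↔G), site 22 (U↔C), site 23 (A↔C), site 24 (A↔C), site 26 (C↔G), site 30 (C↔G), site 32 (A↔U), site 35 (A↔C).
That gives 11 mismatches out of 35 aligned sites, so the Hamming distance is 11.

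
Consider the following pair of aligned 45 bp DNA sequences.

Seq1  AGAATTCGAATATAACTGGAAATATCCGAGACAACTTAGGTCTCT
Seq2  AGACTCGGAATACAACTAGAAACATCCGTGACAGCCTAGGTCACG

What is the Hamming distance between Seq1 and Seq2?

11

Differing sites — 4:A/C; 6:T/C; 7:C/G; 13:T/C; 18:G/A; 23:T/C; 29:A/T; 34:A/G; 36:T/C; 43:T/A; 45:T/G.
That gives 11 mismatches out of 45 aligned sites, so the Hamming distance is 11.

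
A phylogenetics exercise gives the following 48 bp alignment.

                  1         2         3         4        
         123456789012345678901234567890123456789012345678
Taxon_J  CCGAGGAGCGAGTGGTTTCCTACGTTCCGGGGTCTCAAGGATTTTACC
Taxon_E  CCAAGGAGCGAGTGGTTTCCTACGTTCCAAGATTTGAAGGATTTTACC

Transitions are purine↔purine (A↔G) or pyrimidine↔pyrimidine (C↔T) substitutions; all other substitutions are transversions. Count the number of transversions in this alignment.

1

Differing sites — 3:G/A (Ti); 29:G/A (Ti); 30:G/A (Ti); 32:G/A (Ti); 34:C/T (Ti); 36:C/G (Tv).
Of the 6 differences, 5 transitions and 1 transversion, so the answer is 1.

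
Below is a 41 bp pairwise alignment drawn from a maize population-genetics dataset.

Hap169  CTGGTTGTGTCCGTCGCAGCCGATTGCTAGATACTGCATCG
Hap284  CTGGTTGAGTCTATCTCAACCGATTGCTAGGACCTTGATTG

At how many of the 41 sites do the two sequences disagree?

Differing sites — 8:T/A; 12:C/T; 13:G/A; 16:G/T; 19:G/A; 31:A/G; 32:T/A; 33:A/C; 36:G/T; 37:C/G; 40:C/T.
That gives 11 mismatches out of 41 aligned sites, so the Hamming distance is 11.

11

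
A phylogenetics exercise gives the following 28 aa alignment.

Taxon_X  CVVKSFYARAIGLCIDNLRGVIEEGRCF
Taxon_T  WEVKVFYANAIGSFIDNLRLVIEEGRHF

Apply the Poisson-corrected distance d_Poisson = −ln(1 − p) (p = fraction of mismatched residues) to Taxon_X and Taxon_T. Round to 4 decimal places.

The sequences differ at positions 1 (C/W), 2 (V/E), 5 (S/V), 9 (R/N), 13 (L/S), 14 (C/F), 20 (G/L), 27 (C/H).
p = 8/28 = 0.285714.
d = −ln(1 − 0.285714) = −ln(0.714286) = 0.3365.

0.3365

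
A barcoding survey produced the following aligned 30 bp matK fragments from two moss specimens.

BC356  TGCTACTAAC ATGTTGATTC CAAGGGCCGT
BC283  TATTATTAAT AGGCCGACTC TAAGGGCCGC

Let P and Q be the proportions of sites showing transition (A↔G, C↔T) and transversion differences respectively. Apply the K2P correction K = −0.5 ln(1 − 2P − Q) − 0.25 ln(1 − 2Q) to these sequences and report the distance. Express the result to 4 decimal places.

0.5189

Differing sites — 2:G/A (Ti); 3:C/T (Ti); 6:C/T (Ti); 10:C/T (Ti); 12:T/G (Tv); 14:T/C (Ti); 15:T/C (Ti); 18:T/C (Ti); 21:C/T (Ti); 30:T/C (Ti).
Of the 10 differences, 9 transitions and 1 transversion over 30 sites: P = 9/30 = 0.300000, Q = 1/30 = 0.033333.
d = −0.5·ln(0.366667) − 0.25·ln(0.933334) = −0.5·(-1.003301) − 0.25·(-0.068992) = 0.5189.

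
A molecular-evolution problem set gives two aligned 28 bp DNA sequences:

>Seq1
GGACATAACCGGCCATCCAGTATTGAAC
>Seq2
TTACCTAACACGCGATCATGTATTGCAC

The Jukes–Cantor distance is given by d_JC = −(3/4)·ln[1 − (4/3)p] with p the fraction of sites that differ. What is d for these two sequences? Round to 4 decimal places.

Mismatches occur at site 1 (G↔T), site 2 (G↔T), site 5 (A↔C), site 10 (C↔A), site 11 (G↔C), site 14 (C↔G), site 18 (C↔A), site 19 (A↔T), site 26 (A↔C).
p = 9/28 = 0.321429.
d = −0.75 · ln(1 − (4/3)·0.321429) = −0.75 · ln(0.571428) = −0.75 · (-0.559617) = 0.4197.

0.4197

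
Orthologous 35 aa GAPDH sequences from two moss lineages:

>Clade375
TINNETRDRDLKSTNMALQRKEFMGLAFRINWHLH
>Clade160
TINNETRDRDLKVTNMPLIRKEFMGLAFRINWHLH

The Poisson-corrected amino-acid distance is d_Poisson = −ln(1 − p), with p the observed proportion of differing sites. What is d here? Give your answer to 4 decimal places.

Differing sites — 13:S/V; 17:A/P; 19:Q/I.
p = 3/35 = 0.085714.
d = −ln(1 − 0.085714) = −ln(0.914286) = 0.0896.

0.0896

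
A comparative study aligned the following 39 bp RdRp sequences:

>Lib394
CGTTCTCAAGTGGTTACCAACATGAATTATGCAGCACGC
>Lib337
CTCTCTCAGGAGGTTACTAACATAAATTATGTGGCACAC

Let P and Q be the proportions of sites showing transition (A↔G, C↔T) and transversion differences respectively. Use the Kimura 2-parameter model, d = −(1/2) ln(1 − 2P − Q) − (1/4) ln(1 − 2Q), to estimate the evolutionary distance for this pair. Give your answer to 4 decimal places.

Differing sites — 2:G/T (Tv); 3:T/C (Ti); 9:A/G (Ti); 11:T/A (Tv); 18:C/T (Ti); 24:G/A (Ti); 32:C/T (Ti); 33:A/G (Ti); 38:G/A (Ti).
Of the 9 differences, 7 transitions and 2 transversions over 39 sites: P = 7/39 = 0.179487, Q = 2/39 = 0.051282.
d = −0.5·ln(0.589744) − 0.25·ln(0.897436) = −0.5·(-0.528067) − 0.25·(-0.108213) = 0.2911.

0.2911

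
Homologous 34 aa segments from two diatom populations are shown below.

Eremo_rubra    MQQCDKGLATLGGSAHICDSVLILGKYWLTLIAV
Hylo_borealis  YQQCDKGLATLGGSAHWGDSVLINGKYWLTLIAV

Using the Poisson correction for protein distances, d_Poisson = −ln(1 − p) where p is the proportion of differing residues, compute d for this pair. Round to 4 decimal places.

0.1252

The sequences differ at positions 1 (M/Y), 17 (I/W), 18 (C/G), 24 (L/N).
p = 4/34 = 0.117647.
d = −ln(1 − 0.117647) = −ln(0.882353) = 0.1252.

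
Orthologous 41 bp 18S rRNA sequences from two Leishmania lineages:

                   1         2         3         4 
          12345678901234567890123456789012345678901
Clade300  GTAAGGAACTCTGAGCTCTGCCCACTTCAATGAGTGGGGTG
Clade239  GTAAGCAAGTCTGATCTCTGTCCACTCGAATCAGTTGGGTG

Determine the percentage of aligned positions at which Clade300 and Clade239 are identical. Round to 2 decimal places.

80.49%

The sequences differ at positions 6 (G/C), 9 (C/G), 15 (G/T), 21 (C/T), 27 (T/C), 28 (C/G), 32 (G/C), 36 (G/T).
33 of the 41 sites match, so the percent identity is 33/41 × 100 = 80.49%.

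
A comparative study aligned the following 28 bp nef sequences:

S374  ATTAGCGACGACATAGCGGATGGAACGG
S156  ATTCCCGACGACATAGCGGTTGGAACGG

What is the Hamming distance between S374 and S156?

3

The sequences differ at positions 4 (A/C), 5 (G/C), 20 (A/T).
That gives 3 mismatches out of 28 aligned sites, so the Hamming distance is 3.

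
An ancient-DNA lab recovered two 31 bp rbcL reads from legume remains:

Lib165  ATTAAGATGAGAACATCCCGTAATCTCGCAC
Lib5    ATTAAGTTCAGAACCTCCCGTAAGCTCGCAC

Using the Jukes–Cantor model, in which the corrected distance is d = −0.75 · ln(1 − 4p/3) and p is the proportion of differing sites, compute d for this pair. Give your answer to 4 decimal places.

The sequences differ at positions 7 (A/T), 9 (G/C), 15 (A/C), 24 (T/G).
p = 4/31 = 0.129032.
d = −0.75 · ln(1 − (4/3)·0.129032) = −0.75 · ln(0.827957) = −0.75 · (-0.188794) = 0.1416.

0.1416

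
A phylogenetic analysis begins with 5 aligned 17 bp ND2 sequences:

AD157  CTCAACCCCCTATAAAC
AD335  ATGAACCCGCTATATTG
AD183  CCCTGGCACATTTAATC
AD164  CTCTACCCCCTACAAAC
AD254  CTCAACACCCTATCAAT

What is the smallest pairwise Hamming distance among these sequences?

Pairwise Hamming distances:
  AD157 vs AD335: 6
  AD157 vs AD183: 8
  AD157 vs AD164: 2
  AD157 vs AD254: 3
  AD335 vs AD183: 12
  AD335 vs AD164: 8
  AD335 vs AD254: 8
  AD183 vs AD164: 8
  AD183 vs AD254: 11
  AD164 vs AD254: 5
The smallest is 2, between AD157 and AD164.

2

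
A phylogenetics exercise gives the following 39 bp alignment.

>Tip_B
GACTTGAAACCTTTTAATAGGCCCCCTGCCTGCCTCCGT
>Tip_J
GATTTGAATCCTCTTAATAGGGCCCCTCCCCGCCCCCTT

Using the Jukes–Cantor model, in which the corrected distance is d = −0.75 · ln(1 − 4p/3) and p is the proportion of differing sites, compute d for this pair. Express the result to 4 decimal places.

0.2396

Mismatches occur at site 3 (C/T), site 9 (A/T), site 13 (T/C), site 22 (C/G), site 28 (G/C), site 31 (T/C), site 35 (T/C), site 38 (G/T).
p = 8/39 = 0.205128.
d = −0.75 · ln(1 − (4/3)·0.205128) = −0.75 · ln(0.726496) = −0.75 · (-0.319522) = 0.2396.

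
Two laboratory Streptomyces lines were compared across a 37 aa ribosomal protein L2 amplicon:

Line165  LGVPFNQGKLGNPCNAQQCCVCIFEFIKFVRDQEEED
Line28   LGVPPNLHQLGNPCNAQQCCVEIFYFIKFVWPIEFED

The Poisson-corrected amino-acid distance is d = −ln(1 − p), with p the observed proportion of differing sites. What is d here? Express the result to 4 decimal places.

0.3151

Differing sites — 5:F/P; 7:Q/L; 8:G/H; 9:K/Q; 22:C/E; 25:E/Y; 31:R/W; 32:D/P; 33:Q/I; 35:E/F.
p = 10/37 = 0.270270.
d = −ln(1 − 0.270270) = −ln(0.729730) = 0.3151.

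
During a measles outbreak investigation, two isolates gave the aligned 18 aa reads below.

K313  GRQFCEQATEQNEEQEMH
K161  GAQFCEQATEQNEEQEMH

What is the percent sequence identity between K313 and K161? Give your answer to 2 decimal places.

94.44%

The sequences differ at position 2 (R/A).
17 of the 18 sites match, so the percent identity is 17/18 × 100 = 94.44%.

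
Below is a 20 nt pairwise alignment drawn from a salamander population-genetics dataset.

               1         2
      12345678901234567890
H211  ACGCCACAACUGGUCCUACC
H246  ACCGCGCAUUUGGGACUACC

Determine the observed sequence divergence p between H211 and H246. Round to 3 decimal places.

0.350

Differing sites — 3:G/C; 4:C/G; 6:A/G; 9:A/U; 10:C/U; 14:U/G; 15:C/A.
There are 7 differences over 20 sites, so p = 7/20 = 0.350.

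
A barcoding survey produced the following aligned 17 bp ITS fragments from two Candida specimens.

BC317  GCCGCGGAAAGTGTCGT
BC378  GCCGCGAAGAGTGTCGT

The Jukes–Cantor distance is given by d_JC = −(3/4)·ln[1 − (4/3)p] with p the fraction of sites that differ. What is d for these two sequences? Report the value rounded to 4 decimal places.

0.1280

The sequences differ at positions 7 (G/A), 9 (A/G).
p = 2/17 = 0.117647.
d = −0.75 · ln(1 − (4/3)·0.117647) = −0.75 · ln(0.843137) = −0.75 · (-0.170626) = 0.1280.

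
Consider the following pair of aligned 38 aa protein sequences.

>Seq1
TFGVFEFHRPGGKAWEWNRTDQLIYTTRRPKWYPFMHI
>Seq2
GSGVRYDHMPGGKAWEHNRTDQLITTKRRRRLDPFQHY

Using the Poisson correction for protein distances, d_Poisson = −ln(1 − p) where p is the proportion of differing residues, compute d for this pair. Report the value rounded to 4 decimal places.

0.5021

The sequences differ at positions 1 (T/G), 2 (F/S), 5 (F/R), 6 (E/Y), 7 (F/D), 9 (R/M), 17 (W/H), 25 (Y/T), 27 (T/K), 30 (P/R), 31 (K/R), 32 (W/L), 33 (Y/D), 36 (M/Q), 38 (I/Y).
p = 15/38 = 0.394737.
d = −ln(1 − 0.394737) = −ln(0.605263) = 0.5021.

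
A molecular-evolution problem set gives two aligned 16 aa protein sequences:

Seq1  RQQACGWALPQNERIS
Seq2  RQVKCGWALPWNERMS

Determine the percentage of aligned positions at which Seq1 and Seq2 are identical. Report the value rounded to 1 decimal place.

The sequences differ at positions 3 (Q/V), 4 (A/K), 11 (Q/W), 15 (I/M).
12 of the 16 sites match, so the percent identity is 12/16 × 100 = 75.0%.

75.0%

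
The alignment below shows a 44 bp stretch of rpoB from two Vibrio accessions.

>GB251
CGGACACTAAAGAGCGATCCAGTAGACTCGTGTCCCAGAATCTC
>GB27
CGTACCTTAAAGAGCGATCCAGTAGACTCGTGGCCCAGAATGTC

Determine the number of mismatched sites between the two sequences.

5

The sequences differ at positions 3 (G/T), 6 (A/C), 7 (C/T), 33 (T/G), 42 (C/G).
That gives 5 mismatches out of 44 aligned sites, so the Hamming distance is 5.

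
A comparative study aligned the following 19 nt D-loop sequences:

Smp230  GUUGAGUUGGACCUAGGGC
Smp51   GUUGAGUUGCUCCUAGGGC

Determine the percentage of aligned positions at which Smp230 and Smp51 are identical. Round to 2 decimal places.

89.47%

Differing sites — 10:G/C; 11:A/U.
17 of the 19 sites match, so the percent identity is 17/19 × 100 = 89.47%.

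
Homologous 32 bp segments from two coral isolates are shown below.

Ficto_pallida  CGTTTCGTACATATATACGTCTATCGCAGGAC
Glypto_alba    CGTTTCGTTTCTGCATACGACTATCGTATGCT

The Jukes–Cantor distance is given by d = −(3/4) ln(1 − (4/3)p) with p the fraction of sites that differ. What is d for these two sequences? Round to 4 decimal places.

0.4042

The sequences differ at positions 9 (A/T), 10 (C/T), 11 (A/C), 13 (A/G), 14 (T/C), 20 (T/A), 27 (C/T), 29 (G/T), 31 (A/C), 32 (C/T).
p = 10/32 = 0.312500.
d = −0.75 · ln(1 − (4/3)·0.312500) = −0.75 · ln(0.583333) = −0.75 · (-0.538997) = 0.4042.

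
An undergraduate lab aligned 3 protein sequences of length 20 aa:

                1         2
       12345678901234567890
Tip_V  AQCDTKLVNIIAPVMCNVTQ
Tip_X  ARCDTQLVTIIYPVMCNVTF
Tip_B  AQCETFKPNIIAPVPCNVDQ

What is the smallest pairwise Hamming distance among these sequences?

Pairwise Hamming distances:
  Tip_V vs Tip_X: 5
  Tip_V vs Tip_B: 6
  Tip_X vs Tip_B: 10
The smallest is 5, between Tip_V and Tip_X.

5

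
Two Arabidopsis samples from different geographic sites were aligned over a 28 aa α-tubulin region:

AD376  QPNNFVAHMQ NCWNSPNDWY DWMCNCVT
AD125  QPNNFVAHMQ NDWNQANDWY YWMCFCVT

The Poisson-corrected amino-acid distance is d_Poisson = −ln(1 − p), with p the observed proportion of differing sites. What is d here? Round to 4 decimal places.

Differing sites — 12:C/D; 15:S/Q; 16:P/A; 21:D/Y; 25:N/F.
p = 5/28 = 0.178571.
d = −ln(1 − 0.178571) = −ln(0.821429) = 0.1967.

0.1967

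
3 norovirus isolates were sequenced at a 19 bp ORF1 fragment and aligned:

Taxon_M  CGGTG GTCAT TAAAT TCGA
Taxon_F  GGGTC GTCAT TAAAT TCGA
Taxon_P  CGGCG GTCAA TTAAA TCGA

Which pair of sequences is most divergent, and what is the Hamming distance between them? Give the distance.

Pairwise Hamming distances:
  Taxon_M vs Taxon_F: 2
  Taxon_M vs Taxon_P: 4
  Taxon_F vs Taxon_P: 6
The largest is 6, between Taxon_F and Taxon_P.

6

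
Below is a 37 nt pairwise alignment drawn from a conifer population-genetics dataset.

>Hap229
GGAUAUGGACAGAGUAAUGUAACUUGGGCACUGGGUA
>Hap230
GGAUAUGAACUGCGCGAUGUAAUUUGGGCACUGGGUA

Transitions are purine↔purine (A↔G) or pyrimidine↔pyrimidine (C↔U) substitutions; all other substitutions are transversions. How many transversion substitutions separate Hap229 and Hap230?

Differing sites — 8:G/A (Ti); 11:A/U (Tv); 13:A/C (Tv); 15:U/C (Ti); 16:A/G (Ti); 23:C/U (Ti).
Of the 6 differences, 4 transitions and 2 transversions, so the answer is 2.

2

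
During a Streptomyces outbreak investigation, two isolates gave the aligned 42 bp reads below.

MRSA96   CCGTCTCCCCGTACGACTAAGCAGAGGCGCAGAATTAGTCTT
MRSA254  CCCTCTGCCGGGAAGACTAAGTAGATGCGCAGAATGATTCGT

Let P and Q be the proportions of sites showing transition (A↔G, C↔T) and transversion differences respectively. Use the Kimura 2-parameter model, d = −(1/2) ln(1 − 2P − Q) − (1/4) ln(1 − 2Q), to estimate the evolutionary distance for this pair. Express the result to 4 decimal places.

Differing sites — 3:G/C (Tv); 7:C/G (Tv); 10:C/G (Tv); 12:T/G (Tv); 14:C/A (Tv); 22:C/T (Ti); 26:G/T (Tv); 36:T/G (Tv); 38:G/T (Tv); 41:T/G (Tv).
Of the 10 differences, 1 transition and 9 transversions over 42 sites: P = 1/42 = 0.023810, Q = 9/42 = 0.214286.
d = −0.5·ln(0.738094) − 0.25·ln(0.571428) = −0.5·(-0.303684) − 0.25·(-0.559617) = 0.2917.

0.2917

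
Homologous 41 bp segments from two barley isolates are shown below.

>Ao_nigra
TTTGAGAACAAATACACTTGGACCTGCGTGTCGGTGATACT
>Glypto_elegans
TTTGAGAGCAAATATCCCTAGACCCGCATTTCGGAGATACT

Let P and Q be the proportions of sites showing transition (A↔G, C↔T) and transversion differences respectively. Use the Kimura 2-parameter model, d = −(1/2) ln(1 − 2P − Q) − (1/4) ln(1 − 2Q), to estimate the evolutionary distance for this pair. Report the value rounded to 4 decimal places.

0.2673

The sequences differ at positions 8 (A/G, transition), 15 (C/T, transition), 16 (A/C, transversion), 18 (T/C, transition), 20 (G/A, transition), 25 (T/C, transition), 28 (G/A, transition), 30 (G/T, transversion), 35 (T/A, transversion).
Of the 9 differences, 6 transitions and 3 transversions over 41 sites: P = 6/41 = 0.146341, Q = 3/41 = 0.073171.
d = −0.5·ln(0.634147) − 0.25·ln(0.853658) = −0.5·(-0.455474) − 0.25·(-0.158225) = 0.2673.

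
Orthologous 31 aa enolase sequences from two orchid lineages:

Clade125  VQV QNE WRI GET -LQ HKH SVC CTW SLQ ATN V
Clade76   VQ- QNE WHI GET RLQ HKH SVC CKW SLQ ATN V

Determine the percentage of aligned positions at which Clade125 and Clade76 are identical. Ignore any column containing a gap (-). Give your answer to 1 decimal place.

Excluding the 2 gap columns leaves 29 comparable sites.
Differing sites — 8:R/H; 23:T/K.
27 of the 29 comparable sites match, so the percent identity is 27/29 × 100 = 93.1%.

93.1%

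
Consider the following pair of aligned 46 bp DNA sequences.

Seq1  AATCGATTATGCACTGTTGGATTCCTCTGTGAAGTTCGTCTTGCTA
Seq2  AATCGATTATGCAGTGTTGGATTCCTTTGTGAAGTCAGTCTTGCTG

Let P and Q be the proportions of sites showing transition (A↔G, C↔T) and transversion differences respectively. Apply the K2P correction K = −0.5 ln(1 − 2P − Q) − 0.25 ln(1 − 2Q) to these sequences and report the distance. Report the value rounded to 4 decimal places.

Differing sites — 14:C/G (Tv); 27:C/T (Ti); 36:T/C (Ti); 37:C/A (Tv); 46:A/G (Ti).
Of the 5 differences, 3 transitions and 2 transversions over 46 sites: P = 3/46 = 0.065217, Q = 2/46 = 0.043478.
d = −0.5·ln(0.826088) − 0.25·ln(0.913044) = −0.5·(-0.191054) − 0.25·(-0.090971) = 0.1183.

0.1183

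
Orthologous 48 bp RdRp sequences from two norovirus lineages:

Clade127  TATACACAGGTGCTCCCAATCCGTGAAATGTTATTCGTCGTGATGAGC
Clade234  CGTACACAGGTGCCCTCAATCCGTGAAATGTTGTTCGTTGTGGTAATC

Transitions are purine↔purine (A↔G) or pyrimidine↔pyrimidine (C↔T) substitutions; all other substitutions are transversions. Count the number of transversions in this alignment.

1

The sequences differ at positions 1 (T/C, transition), 2 (A/G, transition), 14 (T/C, transition), 16 (C/T, transition), 33 (A/G, transition), 39 (C/T, transition), 43 (A/G, transition), 45 (G/A, transition), 47 (G/T, transversion).
Of the 9 differences, 8 transitions and 1 transversion, so the answer is 1.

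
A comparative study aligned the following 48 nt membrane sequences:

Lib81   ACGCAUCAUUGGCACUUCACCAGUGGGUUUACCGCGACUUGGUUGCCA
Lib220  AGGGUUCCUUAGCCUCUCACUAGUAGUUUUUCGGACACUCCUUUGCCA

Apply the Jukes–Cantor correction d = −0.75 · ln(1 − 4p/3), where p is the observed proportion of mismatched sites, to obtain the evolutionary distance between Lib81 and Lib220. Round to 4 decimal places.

0.5199

Differing sites — 2:C/G; 4:C/G; 5:A/U; 8:A/C; 11:G/A; 14:A/C; 15:C/U; 16:U/C; 21:C/U; 25:G/A; 27:G/U; 31:A/U; 33:C/G; 35:C/A; 36:G/C; 40:U/C; 41:G/C; 42:G/U.
p = 18/48 = 0.375000.
d = −0.75 · ln(1 − (4/3)·0.375000) = −0.75 · ln(0.500000) = −0.75 · (-0.693147) = 0.5199.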